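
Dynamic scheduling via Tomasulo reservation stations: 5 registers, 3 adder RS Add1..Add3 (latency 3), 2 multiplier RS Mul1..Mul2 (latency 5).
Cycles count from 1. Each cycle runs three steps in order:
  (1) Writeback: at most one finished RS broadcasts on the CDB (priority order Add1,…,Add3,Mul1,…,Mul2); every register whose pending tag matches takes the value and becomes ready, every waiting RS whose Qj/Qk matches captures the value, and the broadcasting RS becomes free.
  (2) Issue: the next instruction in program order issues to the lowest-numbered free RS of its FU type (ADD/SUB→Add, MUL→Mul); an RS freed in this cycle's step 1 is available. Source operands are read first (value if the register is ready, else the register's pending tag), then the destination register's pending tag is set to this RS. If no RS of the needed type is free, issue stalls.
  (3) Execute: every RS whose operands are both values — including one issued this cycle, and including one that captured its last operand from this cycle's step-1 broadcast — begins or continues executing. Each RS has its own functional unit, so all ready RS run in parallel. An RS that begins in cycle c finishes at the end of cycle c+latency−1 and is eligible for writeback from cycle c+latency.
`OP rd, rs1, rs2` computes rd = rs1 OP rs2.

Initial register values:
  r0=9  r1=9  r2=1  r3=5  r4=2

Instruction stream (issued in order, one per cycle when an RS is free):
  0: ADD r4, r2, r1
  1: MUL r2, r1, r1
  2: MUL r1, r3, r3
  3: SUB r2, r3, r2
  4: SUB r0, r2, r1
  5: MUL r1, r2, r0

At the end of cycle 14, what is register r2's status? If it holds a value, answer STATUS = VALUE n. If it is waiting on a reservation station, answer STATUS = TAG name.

STATUS = VALUE -76

cycle 1: issue ADD r4<-Add1 // r0:9,r1:9,r2:1,r3:5,r4:Add1
cycle 2: issue MUL r2<-Mul1 // r0:9,r1:9,r2:Mul1,r3:5,r4:Add1
cycle 3: issue MUL r1<-Mul2 // r0:9,r1:Mul2,r2:Mul1,r3:5,r4:Add1
cycle 4: CDB Add1=10; issue SUB r2<-Add1 // r0:9,r1:Mul2,r2:Add1,r3:5,r4:10
cycle 5: issue SUB r0<-Add2 // r0:Add2,r1:Mul2,r2:Add1,r3:5,r4:10
cycle 6: stall // r0:Add2,r1:Mul2,r2:Add1,r3:5,r4:10
cycle 7: CDB Mul1=81; issue MUL r1<-Mul1 // r0:Add2,r1:Mul1,r2:Add1,r3:5,r4:10
cycle 8: CDB Mul2=25 // r0:Add2,r1:Mul1,r2:Add1,r3:5,r4:10
cycle 9: - // r0:Add2,r1:Mul1,r2:Add1,r3:5,r4:10
cycle 10: CDB Add1=-76 // r0:Add2,r1:Mul1,r2:-76,r3:5,r4:10
cycle 11: - // r0:Add2,r1:Mul1,r2:-76,r3:5,r4:10
cycle 12: - // r0:Add2,r1:Mul1,r2:-76,r3:5,r4:10
cycle 13: CDB Add2=-101 // r0:-101,r1:Mul1,r2:-76,r3:5,r4:10
cycle 14: - // r0:-101,r1:Mul1,r2:-76,r3:5,r4:10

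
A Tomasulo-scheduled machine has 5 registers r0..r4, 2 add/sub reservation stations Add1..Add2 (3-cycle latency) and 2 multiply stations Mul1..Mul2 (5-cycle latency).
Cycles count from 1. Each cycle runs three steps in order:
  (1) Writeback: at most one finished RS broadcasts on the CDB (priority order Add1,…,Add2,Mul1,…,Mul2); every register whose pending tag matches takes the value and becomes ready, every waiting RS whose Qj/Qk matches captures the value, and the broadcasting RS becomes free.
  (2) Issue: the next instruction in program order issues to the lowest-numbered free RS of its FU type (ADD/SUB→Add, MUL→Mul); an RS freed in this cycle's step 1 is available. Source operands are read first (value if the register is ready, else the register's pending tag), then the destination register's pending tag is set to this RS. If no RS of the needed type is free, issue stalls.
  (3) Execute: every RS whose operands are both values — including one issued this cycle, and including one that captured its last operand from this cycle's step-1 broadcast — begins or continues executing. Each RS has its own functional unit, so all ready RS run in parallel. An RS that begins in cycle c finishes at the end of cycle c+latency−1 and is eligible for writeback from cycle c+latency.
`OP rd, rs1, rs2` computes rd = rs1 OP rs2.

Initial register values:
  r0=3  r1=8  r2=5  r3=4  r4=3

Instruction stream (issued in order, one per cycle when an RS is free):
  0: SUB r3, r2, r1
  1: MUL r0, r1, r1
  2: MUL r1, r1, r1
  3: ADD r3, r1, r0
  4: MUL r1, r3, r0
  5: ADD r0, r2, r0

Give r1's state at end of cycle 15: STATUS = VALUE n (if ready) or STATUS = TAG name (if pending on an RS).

  c1: issue SUB r3<-Add1  regs: r0:3,r1:8,r2:5,r3:Add1,r4:3
  c2: issue MUL r0<-Mul1  regs: r0:Mul1,r1:8,r2:5,r3:Add1,r4:3
  c3: issue MUL r1<-Mul2  regs: r0:Mul1,r1:Mul2,r2:5,r3:Add1,r4:3
  c4: CDB Add1=-3; issue ADD r3<-Add1  regs: r0:Mul1,r1:Mul2,r2:5,r3:Add1,r4:3
  c5: stall  regs: r0:Mul1,r1:Mul2,r2:5,r3:Add1,r4:3
  c6: stall  regs: r0:Mul1,r1:Mul2,r2:5,r3:Add1,r4:3
  c7: CDB Mul1=64; issue MUL r1<-Mul1  regs: r0:64,r1:Mul1,r2:5,r3:Add1,r4:3
  c8: CDB Mul2=64; issue ADD r0<-Add2  regs: r0:Add2,r1:Mul1,r2:5,r3:Add1,r4:3
  c9: -  regs: r0:Add2,r1:Mul1,r2:5,r3:Add1,r4:3
  c10: -  regs: r0:Add2,r1:Mul1,r2:5,r3:Add1,r4:3
  c11: CDB Add1=128  regs: r0:Add2,r1:Mul1,r2:5,r3:128,r4:3
  c12: CDB Add2=69  regs: r0:69,r1:Mul1,r2:5,r3:128,r4:3
  c13: -  regs: r0:69,r1:Mul1,r2:5,r3:128,r4:3
  c14: -  regs: r0:69,r1:Mul1,r2:5,r3:128,r4:3
  c15: -  regs: r0:69,r1:Mul1,r2:5,r3:128,r4:3

STATUS = TAG Mul1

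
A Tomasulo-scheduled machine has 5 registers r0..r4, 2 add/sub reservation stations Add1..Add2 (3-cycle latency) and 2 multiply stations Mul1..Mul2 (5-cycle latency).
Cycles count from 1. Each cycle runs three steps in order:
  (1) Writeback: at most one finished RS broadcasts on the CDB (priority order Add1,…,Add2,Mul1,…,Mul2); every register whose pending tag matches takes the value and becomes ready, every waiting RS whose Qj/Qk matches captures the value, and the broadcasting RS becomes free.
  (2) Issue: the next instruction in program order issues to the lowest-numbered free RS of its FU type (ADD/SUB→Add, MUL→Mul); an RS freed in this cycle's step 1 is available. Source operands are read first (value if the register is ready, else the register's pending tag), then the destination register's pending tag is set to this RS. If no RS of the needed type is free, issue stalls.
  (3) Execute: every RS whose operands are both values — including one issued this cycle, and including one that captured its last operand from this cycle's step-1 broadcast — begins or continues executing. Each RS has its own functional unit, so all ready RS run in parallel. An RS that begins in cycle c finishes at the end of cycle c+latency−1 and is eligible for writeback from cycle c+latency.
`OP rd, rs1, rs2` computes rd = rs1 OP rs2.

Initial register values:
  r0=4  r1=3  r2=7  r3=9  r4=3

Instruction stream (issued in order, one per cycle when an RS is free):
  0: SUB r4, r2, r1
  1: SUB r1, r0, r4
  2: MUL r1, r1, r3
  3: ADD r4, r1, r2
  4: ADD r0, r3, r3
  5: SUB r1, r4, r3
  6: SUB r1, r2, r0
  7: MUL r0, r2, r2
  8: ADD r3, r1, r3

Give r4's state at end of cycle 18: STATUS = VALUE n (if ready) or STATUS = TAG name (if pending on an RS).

STATUS = VALUE 7

cycle 1: issue SUB r4<-Add1 // r0:4,r1:3,r2:7,r3:9,r4:Add1
cycle 2: issue SUB r1<-Add2 // r0:4,r1:Add2,r2:7,r3:9,r4:Add1
cycle 3: issue MUL r1<-Mul1 // r0:4,r1:Mul1,r2:7,r3:9,r4:Add1
cycle 4: CDB Add1=4; issue ADD r4<-Add1 // r0:4,r1:Mul1,r2:7,r3:9,r4:Add1
cycle 5: stall // r0:4,r1:Mul1,r2:7,r3:9,r4:Add1
cycle 6: stall // r0:4,r1:Mul1,r2:7,r3:9,r4:Add1
cycle 7: CDB Add2=0; issue ADD r0<-Add2 // r0:Add2,r1:Mul1,r2:7,r3:9,r4:Add1
cycle 8: stall // r0:Add2,r1:Mul1,r2:7,r3:9,r4:Add1
cycle 9: stall // r0:Add2,r1:Mul1,r2:7,r3:9,r4:Add1
cycle 10: CDB Add2=18; issue SUB r1<-Add2 // r0:18,r1:Add2,r2:7,r3:9,r4:Add1
cycle 11: stall // r0:18,r1:Add2,r2:7,r3:9,r4:Add1
cycle 12: CDB Mul1=0; stall // r0:18,r1:Add2,r2:7,r3:9,r4:Add1
cycle 13: stall // r0:18,r1:Add2,r2:7,r3:9,r4:Add1
cycle 14: stall // r0:18,r1:Add2,r2:7,r3:9,r4:Add1
cycle 15: CDB Add1=7; issue SUB r1<-Add1 // r0:18,r1:Add1,r2:7,r3:9,r4:7
cycle 16: issue MUL r0<-Mul1 // r0:Mul1,r1:Add1,r2:7,r3:9,r4:7
cycle 17: stall // r0:Mul1,r1:Add1,r2:7,r3:9,r4:7
cycle 18: CDB Add1=-11; issue ADD r3<-Add1 // r0:Mul1,r1:-11,r2:7,r3:Add1,r4:7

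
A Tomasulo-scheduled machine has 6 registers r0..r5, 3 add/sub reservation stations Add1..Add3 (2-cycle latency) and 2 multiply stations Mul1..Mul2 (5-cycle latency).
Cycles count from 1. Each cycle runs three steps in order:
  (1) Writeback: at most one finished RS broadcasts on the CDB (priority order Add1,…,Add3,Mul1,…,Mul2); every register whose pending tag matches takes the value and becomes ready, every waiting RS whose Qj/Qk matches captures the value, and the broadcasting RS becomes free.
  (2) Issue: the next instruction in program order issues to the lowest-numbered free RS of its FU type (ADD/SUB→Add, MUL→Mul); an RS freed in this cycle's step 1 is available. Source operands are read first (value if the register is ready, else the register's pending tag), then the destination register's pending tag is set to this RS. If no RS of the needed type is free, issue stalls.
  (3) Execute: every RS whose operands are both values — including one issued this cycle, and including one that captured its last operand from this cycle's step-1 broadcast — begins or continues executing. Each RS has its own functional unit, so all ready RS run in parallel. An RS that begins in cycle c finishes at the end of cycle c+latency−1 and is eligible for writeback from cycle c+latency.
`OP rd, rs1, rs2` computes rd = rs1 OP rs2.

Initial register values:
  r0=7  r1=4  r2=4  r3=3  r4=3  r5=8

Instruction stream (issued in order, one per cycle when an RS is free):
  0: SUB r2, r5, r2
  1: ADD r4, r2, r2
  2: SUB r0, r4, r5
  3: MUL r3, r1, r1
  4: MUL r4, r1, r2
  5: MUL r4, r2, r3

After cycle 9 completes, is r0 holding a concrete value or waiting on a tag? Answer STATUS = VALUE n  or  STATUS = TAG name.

c1: issue SUB r2<-Add1 | r0:7,r1:4,r2:Add1,r3:3,r4:3,r5:8
c2: issue ADD r4<-Add2 | r0:7,r1:4,r2:Add1,r3:3,r4:Add2,r5:8
c3: CDB Add1=4; issue SUB r0<-Add1 | r0:Add1,r1:4,r2:4,r3:3,r4:Add2,r5:8
c4: issue MUL r3<-Mul1 | r0:Add1,r1:4,r2:4,r3:Mul1,r4:Add2,r5:8
c5: CDB Add2=8; issue MUL r4<-Mul2 | r0:Add1,r1:4,r2:4,r3:Mul1,r4:Mul2,r5:8
c6: stall | r0:Add1,r1:4,r2:4,r3:Mul1,r4:Mul2,r5:8
c7: CDB Add1=0; stall | r0:0,r1:4,r2:4,r3:Mul1,r4:Mul2,r5:8
c8: stall | r0:0,r1:4,r2:4,r3:Mul1,r4:Mul2,r5:8
c9: CDB Mul1=16; issue MUL r4<-Mul1 | r0:0,r1:4,r2:4,r3:16,r4:Mul1,r5:8

STATUS = VALUE 0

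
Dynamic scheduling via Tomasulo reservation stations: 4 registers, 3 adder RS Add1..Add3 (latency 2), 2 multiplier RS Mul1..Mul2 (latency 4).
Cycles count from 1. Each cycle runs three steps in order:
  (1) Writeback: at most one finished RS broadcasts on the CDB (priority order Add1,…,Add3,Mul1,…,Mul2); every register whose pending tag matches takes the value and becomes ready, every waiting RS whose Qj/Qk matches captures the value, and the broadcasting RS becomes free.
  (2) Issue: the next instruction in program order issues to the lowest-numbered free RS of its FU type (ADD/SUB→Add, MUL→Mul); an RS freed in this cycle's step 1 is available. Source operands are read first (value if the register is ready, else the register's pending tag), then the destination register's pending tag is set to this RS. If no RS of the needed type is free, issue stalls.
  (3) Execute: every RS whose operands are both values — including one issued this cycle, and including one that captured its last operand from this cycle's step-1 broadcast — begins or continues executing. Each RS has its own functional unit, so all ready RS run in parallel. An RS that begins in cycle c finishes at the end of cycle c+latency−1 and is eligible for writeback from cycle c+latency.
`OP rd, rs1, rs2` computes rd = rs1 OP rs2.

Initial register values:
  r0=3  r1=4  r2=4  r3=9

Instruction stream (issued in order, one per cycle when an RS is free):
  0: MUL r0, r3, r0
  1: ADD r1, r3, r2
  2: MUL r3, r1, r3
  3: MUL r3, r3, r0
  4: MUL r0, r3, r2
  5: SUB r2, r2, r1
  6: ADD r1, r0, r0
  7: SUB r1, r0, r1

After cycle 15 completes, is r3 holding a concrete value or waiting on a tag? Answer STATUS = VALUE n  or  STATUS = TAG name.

cycle 1: issue MUL r0<-Mul1 // r0:Mul1,r1:4,r2:4,r3:9
cycle 2: issue ADD r1<-Add1 // r0:Mul1,r1:Add1,r2:4,r3:9
cycle 3: issue MUL r3<-Mul2 // r0:Mul1,r1:Add1,r2:4,r3:Mul2
cycle 4: CDB Add1=13; stall // r0:Mul1,r1:13,r2:4,r3:Mul2
cycle 5: CDB Mul1=27; issue MUL r3<-Mul1 // r0:27,r1:13,r2:4,r3:Mul1
cycle 6: stall // r0:27,r1:13,r2:4,r3:Mul1
cycle 7: stall // r0:27,r1:13,r2:4,r3:Mul1
cycle 8: CDB Mul2=117; issue MUL r0<-Mul2 // r0:Mul2,r1:13,r2:4,r3:Mul1
cycle 9: issue SUB r2<-Add1 // r0:Mul2,r1:13,r2:Add1,r3:Mul1
cycle 10: issue ADD r1<-Add2 // r0:Mul2,r1:Add2,r2:Add1,r3:Mul1
cycle 11: CDB Add1=-9; issue SUB r1<-Add1 // r0:Mul2,r1:Add1,r2:-9,r3:Mul1
cycle 12: CDB Mul1=3159 // r0:Mul2,r1:Add1,r2:-9,r3:3159
cycle 13: - // r0:Mul2,r1:Add1,r2:-9,r3:3159
cycle 14: - // r0:Mul2,r1:Add1,r2:-9,r3:3159
cycle 15: - // r0:Mul2,r1:Add1,r2:-9,r3:3159

STATUS = VALUE 3159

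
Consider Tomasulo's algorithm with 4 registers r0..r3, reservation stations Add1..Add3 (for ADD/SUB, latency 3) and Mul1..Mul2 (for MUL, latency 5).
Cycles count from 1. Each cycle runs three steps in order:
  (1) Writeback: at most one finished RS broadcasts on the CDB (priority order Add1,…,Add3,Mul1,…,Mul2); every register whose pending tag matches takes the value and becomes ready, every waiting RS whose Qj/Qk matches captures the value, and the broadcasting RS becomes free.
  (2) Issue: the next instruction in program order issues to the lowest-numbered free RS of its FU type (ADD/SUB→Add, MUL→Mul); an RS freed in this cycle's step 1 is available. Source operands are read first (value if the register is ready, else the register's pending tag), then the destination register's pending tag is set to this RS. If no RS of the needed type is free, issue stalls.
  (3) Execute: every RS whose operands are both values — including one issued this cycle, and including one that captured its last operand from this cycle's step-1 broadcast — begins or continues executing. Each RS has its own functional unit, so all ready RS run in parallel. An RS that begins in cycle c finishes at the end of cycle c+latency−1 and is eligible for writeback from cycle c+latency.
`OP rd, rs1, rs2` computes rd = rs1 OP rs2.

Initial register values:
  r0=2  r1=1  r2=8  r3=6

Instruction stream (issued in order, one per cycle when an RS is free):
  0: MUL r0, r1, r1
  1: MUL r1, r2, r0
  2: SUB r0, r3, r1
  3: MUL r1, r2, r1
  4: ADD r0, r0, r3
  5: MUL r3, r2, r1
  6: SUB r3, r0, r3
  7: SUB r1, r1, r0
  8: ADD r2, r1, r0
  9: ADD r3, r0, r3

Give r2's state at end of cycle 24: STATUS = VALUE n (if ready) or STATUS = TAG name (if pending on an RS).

STATUS = VALUE 64

  c1: issue MUL r0<-Mul1  regs: r0:Mul1,r1:1,r2:8,r3:6
  c2: issue MUL r1<-Mul2  regs: r0:Mul1,r1:Mul2,r2:8,r3:6
  c3: issue SUB r0<-Add1  regs: r0:Add1,r1:Mul2,r2:8,r3:6
  c4: stall  regs: r0:Add1,r1:Mul2,r2:8,r3:6
  c5: stall  regs: r0:Add1,r1:Mul2,r2:8,r3:6
  c6: CDB Mul1=1; issue MUL r1<-Mul1  regs: r0:Add1,r1:Mul1,r2:8,r3:6
  c7: issue ADD r0<-Add2  regs: r0:Add2,r1:Mul1,r2:8,r3:6
  c8: stall  regs: r0:Add2,r1:Mul1,r2:8,r3:6
  c9: stall  regs: r0:Add2,r1:Mul1,r2:8,r3:6
  c10: stall  regs: r0:Add2,r1:Mul1,r2:8,r3:6
  c11: CDB Mul2=8; issue MUL r3<-Mul2  regs: r0:Add2,r1:Mul1,r2:8,r3:Mul2
  c12: issue SUB r3<-Add3  regs: r0:Add2,r1:Mul1,r2:8,r3:Add3
  c13: stall  regs: r0:Add2,r1:Mul1,r2:8,r3:Add3
  c14: CDB Add1=-2; issue SUB r1<-Add1  regs: r0:Add2,r1:Add1,r2:8,r3:Add3
  c15: stall  regs: r0:Add2,r1:Add1,r2:8,r3:Add3
  c16: CDB Mul1=64; stall  regs: r0:Add2,r1:Add1,r2:8,r3:Add3
  c17: CDB Add2=4; issue ADD r2<-Add2  regs: r0:4,r1:Add1,r2:Add2,r3:Add3
  c18: stall  regs: r0:4,r1:Add1,r2:Add2,r3:Add3
  c19: stall  regs: r0:4,r1:Add1,r2:Add2,r3:Add3
  c20: CDB Add1=60; issue ADD r3<-Add1  regs: r0:4,r1:60,r2:Add2,r3:Add1
  c21: CDB Mul2=512  regs: r0:4,r1:60,r2:Add2,r3:Add1
  c22: -  regs: r0:4,r1:60,r2:Add2,r3:Add1
  c23: CDB Add2=64  regs: r0:4,r1:60,r2:64,r3:Add1
  c24: CDB Add3=-508  regs: r0:4,r1:60,r2:64,r3:Add1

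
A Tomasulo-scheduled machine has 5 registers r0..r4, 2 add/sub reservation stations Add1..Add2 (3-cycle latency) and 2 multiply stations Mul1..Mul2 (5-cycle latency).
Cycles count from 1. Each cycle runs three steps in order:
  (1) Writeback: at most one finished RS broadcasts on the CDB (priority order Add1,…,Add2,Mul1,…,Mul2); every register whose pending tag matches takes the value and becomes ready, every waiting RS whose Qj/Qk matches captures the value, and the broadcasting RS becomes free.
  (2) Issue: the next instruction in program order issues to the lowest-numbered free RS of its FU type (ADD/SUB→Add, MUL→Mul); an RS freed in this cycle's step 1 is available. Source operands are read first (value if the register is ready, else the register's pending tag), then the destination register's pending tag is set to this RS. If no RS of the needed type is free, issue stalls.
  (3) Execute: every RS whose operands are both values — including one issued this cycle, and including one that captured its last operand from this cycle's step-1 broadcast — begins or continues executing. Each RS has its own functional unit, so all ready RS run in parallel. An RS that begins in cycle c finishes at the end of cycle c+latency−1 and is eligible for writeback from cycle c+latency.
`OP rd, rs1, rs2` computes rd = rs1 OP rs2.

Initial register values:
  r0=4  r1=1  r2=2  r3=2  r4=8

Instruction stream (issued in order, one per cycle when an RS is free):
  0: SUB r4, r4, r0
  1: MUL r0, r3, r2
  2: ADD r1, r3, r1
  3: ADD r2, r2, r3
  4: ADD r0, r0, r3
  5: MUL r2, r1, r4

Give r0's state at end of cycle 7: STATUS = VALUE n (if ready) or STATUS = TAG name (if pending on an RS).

STATUS = TAG Add2

c1: issue SUB r4<-Add1 | r0:4,r1:1,r2:2,r3:2,r4:Add1
c2: issue MUL r0<-Mul1 | r0:Mul1,r1:1,r2:2,r3:2,r4:Add1
c3: issue ADD r1<-Add2 | r0:Mul1,r1:Add2,r2:2,r3:2,r4:Add1
c4: CDB Add1=4; issue ADD r2<-Add1 | r0:Mul1,r1:Add2,r2:Add1,r3:2,r4:4
c5: stall | r0:Mul1,r1:Add2,r2:Add1,r3:2,r4:4
c6: CDB Add2=3; issue ADD r0<-Add2 | r0:Add2,r1:3,r2:Add1,r3:2,r4:4
c7: CDB Add1=4; issue MUL r2<-Mul2 | r0:Add2,r1:3,r2:Mul2,r3:2,r4:4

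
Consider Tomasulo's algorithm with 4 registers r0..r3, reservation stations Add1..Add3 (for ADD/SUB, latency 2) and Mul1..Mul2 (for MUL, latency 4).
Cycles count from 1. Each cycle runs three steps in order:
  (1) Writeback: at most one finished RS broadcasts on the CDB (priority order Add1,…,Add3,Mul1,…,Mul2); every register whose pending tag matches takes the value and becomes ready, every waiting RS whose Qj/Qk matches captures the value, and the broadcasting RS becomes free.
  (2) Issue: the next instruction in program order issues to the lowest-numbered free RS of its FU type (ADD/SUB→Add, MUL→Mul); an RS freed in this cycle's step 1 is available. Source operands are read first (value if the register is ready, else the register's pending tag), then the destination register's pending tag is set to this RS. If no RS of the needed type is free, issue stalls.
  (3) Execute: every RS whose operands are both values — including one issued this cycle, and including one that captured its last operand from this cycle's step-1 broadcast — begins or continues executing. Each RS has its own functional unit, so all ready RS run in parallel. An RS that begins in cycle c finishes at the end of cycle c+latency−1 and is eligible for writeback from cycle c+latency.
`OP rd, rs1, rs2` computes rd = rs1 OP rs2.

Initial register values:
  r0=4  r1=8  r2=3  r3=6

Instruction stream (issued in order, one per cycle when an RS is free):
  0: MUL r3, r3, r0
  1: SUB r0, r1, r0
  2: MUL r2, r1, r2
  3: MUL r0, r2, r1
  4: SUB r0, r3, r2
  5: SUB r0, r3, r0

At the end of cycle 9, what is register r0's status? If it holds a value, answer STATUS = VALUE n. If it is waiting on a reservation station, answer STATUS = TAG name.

STATUS = TAG Add2

cycle 1: issue MUL r3<-Mul1 // r0:4,r1:8,r2:3,r3:Mul1
cycle 2: issue SUB r0<-Add1 // r0:Add1,r1:8,r2:3,r3:Mul1
cycle 3: issue MUL r2<-Mul2 // r0:Add1,r1:8,r2:Mul2,r3:Mul1
cycle 4: CDB Add1=4; stall // r0:4,r1:8,r2:Mul2,r3:Mul1
cycle 5: CDB Mul1=24; issue MUL r0<-Mul1 // r0:Mul1,r1:8,r2:Mul2,r3:24
cycle 6: issue SUB r0<-Add1 // r0:Add1,r1:8,r2:Mul2,r3:24
cycle 7: CDB Mul2=24; issue SUB r0<-Add2 // r0:Add2,r1:8,r2:24,r3:24
cycle 8: - // r0:Add2,r1:8,r2:24,r3:24
cycle 9: CDB Add1=0 // r0:Add2,r1:8,r2:24,r3:24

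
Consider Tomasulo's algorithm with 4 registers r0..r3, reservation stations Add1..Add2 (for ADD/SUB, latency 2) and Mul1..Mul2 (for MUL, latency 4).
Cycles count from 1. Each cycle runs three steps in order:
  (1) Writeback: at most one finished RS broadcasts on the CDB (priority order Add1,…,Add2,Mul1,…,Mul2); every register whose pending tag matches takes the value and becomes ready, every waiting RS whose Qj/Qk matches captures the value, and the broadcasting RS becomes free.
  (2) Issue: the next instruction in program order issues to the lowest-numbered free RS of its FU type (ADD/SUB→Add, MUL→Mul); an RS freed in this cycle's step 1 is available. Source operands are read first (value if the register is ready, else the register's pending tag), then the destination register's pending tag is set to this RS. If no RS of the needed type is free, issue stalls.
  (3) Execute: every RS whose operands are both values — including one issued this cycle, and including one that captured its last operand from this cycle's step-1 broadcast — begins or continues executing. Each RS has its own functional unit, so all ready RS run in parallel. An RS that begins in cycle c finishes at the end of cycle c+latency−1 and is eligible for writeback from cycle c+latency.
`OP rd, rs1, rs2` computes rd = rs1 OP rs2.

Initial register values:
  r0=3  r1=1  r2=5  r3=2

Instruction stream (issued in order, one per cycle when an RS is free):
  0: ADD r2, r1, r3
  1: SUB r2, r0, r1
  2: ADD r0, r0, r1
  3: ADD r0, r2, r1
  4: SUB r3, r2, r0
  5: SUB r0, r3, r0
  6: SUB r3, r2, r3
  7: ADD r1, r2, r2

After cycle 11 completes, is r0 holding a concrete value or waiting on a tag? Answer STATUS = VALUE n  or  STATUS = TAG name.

c1: issue ADD r2<-Add1 | r0:3,r1:1,r2:Add1,r3:2
c2: issue SUB r2<-Add2 | r0:3,r1:1,r2:Add2,r3:2
c3: CDB Add1=3; issue ADD r0<-Add1 | r0:Add1,r1:1,r2:Add2,r3:2
c4: CDB Add2=2; issue ADD r0<-Add2 | r0:Add2,r1:1,r2:2,r3:2
c5: CDB Add1=4; issue SUB r3<-Add1 | r0:Add2,r1:1,r2:2,r3:Add1
c6: CDB Add2=3; issue SUB r0<-Add2 | r0:Add2,r1:1,r2:2,r3:Add1
c7: stall | r0:Add2,r1:1,r2:2,r3:Add1
c8: CDB Add1=-1; issue SUB r3<-Add1 | r0:Add2,r1:1,r2:2,r3:Add1
c9: stall | r0:Add2,r1:1,r2:2,r3:Add1
c10: CDB Add1=3; issue ADD r1<-Add1 | r0:Add2,r1:Add1,r2:2,r3:3
c11: CDB Add2=-4 | r0:-4,r1:Add1,r2:2,r3:3

STATUS = VALUE -4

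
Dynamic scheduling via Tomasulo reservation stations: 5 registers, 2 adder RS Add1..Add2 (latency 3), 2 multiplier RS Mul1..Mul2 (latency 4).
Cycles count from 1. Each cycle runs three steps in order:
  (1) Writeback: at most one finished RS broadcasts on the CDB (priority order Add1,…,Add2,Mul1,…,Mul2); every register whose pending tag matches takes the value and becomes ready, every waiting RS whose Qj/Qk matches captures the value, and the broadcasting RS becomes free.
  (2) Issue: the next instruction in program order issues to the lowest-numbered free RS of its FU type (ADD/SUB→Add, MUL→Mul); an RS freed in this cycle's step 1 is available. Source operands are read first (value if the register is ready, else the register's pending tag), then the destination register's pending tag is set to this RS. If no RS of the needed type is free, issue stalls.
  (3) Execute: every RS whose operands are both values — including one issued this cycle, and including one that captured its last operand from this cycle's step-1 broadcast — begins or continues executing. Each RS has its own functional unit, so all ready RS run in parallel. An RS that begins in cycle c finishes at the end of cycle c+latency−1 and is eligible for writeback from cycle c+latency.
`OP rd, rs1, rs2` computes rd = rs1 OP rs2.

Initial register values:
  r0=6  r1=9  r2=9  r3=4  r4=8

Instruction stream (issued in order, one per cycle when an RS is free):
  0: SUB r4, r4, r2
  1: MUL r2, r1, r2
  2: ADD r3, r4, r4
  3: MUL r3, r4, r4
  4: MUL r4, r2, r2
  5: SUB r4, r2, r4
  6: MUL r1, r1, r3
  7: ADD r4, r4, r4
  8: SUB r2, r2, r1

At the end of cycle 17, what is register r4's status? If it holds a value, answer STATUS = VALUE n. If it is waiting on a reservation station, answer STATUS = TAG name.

c1: issue SUB r4<-Add1 | r0:6,r1:9,r2:9,r3:4,r4:Add1
c2: issue MUL r2<-Mul1 | r0:6,r1:9,r2:Mul1,r3:4,r4:Add1
c3: issue ADD r3<-Add2 | r0:6,r1:9,r2:Mul1,r3:Add2,r4:Add1
c4: CDB Add1=-1; issue MUL r3<-Mul2 | r0:6,r1:9,r2:Mul1,r3:Mul2,r4:-1
c5: stall | r0:6,r1:9,r2:Mul1,r3:Mul2,r4:-1
c6: CDB Mul1=81; issue MUL r4<-Mul1 | r0:6,r1:9,r2:81,r3:Mul2,r4:Mul1
c7: CDB Add2=-2; issue SUB r4<-Add1 | r0:6,r1:9,r2:81,r3:Mul2,r4:Add1
c8: CDB Mul2=1; issue MUL r1<-Mul2 | r0:6,r1:Mul2,r2:81,r3:1,r4:Add1
c9: issue ADD r4<-Add2 | r0:6,r1:Mul2,r2:81,r3:1,r4:Add2
c10: CDB Mul1=6561; stall | r0:6,r1:Mul2,r2:81,r3:1,r4:Add2
c11: stall | r0:6,r1:Mul2,r2:81,r3:1,r4:Add2
c12: CDB Mul2=9; stall | r0:6,r1:9,r2:81,r3:1,r4:Add2
c13: CDB Add1=-6480; issue SUB r2<-Add1 | r0:6,r1:9,r2:Add1,r3:1,r4:Add2
c14: - | r0:6,r1:9,r2:Add1,r3:1,r4:Add2
c15: - | r0:6,r1:9,r2:Add1,r3:1,r4:Add2
c16: CDB Add1=72 | r0:6,r1:9,r2:72,r3:1,r4:Add2
c17: CDB Add2=-12960 | r0:6,r1:9,r2:72,r3:1,r4:-12960

STATUS = VALUE -12960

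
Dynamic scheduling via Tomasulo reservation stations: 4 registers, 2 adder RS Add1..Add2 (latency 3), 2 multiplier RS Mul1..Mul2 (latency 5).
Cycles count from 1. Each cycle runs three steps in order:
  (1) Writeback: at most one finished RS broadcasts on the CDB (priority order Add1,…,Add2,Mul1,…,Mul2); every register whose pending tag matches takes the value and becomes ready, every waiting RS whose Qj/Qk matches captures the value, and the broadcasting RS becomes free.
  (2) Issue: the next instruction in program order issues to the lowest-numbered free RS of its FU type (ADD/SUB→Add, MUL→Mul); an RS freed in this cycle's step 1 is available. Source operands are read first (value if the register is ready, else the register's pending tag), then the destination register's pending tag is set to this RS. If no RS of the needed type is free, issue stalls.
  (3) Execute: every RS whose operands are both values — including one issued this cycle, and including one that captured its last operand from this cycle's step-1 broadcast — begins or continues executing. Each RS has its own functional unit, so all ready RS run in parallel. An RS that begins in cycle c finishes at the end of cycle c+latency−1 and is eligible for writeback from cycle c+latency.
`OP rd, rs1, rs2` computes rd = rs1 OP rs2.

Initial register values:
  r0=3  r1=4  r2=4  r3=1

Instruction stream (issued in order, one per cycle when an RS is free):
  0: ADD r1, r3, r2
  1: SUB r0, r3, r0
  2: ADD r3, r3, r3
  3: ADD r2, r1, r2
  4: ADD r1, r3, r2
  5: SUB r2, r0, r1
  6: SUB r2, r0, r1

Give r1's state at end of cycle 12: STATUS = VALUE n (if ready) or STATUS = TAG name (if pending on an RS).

STATUS = VALUE 11

  c1: issue ADD r1<-Add1  regs: r0:3,r1:Add1,r2:4,r3:1
  c2: issue SUB r0<-Add2  regs: r0:Add2,r1:Add1,r2:4,r3:1
  c3: stall  regs: r0:Add2,r1:Add1,r2:4,r3:1
  c4: CDB Add1=5; issue ADD r3<-Add1  regs: r0:Add2,r1:5,r2:4,r3:Add1
  c5: CDB Add2=-2; issue ADD r2<-Add2  regs: r0:-2,r1:5,r2:Add2,r3:Add1
  c6: stall  regs: r0:-2,r1:5,r2:Add2,r3:Add1
  c7: CDB Add1=2; issue ADD r1<-Add1  regs: r0:-2,r1:Add1,r2:Add2,r3:2
  c8: CDB Add2=9; issue SUB r2<-Add2  regs: r0:-2,r1:Add1,r2:Add2,r3:2
  c9: stall  regs: r0:-2,r1:Add1,r2:Add2,r3:2
  c10: stall  regs: r0:-2,r1:Add1,r2:Add2,r3:2
  c11: CDB Add1=11; issue SUB r2<-Add1  regs: r0:-2,r1:11,r2:Add1,r3:2
  c12: -  regs: r0:-2,r1:11,r2:Add1,r3:2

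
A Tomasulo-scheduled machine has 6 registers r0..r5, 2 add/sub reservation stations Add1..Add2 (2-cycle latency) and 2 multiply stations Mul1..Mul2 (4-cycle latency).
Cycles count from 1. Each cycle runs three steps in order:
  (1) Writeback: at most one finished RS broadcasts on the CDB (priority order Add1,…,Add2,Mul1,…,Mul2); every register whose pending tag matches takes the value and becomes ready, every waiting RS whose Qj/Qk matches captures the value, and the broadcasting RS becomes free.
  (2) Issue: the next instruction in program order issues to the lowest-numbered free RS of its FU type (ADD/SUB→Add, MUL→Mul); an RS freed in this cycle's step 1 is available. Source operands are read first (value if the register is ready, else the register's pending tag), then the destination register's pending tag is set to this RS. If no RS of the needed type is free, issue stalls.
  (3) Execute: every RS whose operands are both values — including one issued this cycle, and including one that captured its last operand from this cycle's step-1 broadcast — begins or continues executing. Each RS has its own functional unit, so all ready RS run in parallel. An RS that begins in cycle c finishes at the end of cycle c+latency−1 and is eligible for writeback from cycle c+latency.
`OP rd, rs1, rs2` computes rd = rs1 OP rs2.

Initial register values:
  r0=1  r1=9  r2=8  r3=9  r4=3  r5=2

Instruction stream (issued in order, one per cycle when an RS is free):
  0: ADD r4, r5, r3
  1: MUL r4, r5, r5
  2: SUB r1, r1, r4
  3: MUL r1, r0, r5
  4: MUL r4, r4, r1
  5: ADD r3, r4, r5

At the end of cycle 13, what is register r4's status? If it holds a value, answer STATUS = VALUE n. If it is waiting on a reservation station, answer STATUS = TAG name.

STATUS = VALUE 8

  c1: issue ADD r4<-Add1  regs: r0:1,r1:9,r2:8,r3:9,r4:Add1,r5:2
  c2: issue MUL r4<-Mul1  regs: r0:1,r1:9,r2:8,r3:9,r4:Mul1,r5:2
  c3: CDB Add1=11; issue SUB r1<-Add1  regs: r0:1,r1:Add1,r2:8,r3:9,r4:Mul1,r5:2
  c4: issue MUL r1<-Mul2  regs: r0:1,r1:Mul2,r2:8,r3:9,r4:Mul1,r5:2
  c5: stall  regs: r0:1,r1:Mul2,r2:8,r3:9,r4:Mul1,r5:2
  c6: CDB Mul1=4; issue MUL r4<-Mul1  regs: r0:1,r1:Mul2,r2:8,r3:9,r4:Mul1,r5:2
  c7: issue ADD r3<-Add2  regs: r0:1,r1:Mul2,r2:8,r3:Add2,r4:Mul1,r5:2
  c8: CDB Add1=5  regs: r0:1,r1:Mul2,r2:8,r3:Add2,r4:Mul1,r5:2
  c9: CDB Mul2=2  regs: r0:1,r1:2,r2:8,r3:Add2,r4:Mul1,r5:2
  c10: -  regs: r0:1,r1:2,r2:8,r3:Add2,r4:Mul1,r5:2
  c11: -  regs: r0:1,r1:2,r2:8,r3:Add2,r4:Mul1,r5:2
  c12: -  regs: r0:1,r1:2,r2:8,r3:Add2,r4:Mul1,r5:2
  c13: CDB Mul1=8  regs: r0:1,r1:2,r2:8,r3:Add2,r4:8,r5:2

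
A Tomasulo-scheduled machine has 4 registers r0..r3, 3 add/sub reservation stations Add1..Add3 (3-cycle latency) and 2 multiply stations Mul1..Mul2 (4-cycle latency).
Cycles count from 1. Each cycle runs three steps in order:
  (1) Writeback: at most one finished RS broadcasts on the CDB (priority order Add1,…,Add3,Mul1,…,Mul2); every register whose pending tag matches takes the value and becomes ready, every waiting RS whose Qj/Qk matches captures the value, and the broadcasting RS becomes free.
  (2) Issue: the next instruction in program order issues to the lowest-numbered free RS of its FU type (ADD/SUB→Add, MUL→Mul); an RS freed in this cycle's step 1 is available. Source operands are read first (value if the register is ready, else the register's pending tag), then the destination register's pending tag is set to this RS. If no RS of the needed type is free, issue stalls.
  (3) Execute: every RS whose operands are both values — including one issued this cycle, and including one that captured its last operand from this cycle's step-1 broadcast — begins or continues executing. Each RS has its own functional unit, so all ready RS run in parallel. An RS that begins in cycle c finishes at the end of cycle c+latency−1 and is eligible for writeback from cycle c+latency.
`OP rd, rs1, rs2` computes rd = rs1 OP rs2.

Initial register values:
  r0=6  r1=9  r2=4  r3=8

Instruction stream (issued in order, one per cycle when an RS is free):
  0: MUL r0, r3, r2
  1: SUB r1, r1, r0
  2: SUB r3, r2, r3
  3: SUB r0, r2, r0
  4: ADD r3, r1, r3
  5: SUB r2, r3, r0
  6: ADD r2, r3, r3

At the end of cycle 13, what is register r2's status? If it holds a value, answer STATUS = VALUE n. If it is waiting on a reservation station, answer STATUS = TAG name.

c1: issue MUL r0<-Mul1 | r0:Mul1,r1:9,r2:4,r3:8
c2: issue SUB r1<-Add1 | r0:Mul1,r1:Add1,r2:4,r3:8
c3: issue SUB r3<-Add2 | r0:Mul1,r1:Add1,r2:4,r3:Add2
c4: issue SUB r0<-Add3 | r0:Add3,r1:Add1,r2:4,r3:Add2
c5: CDB Mul1=32; stall | r0:Add3,r1:Add1,r2:4,r3:Add2
c6: CDB Add2=-4; issue ADD r3<-Add2 | r0:Add3,r1:Add1,r2:4,r3:Add2
c7: stall | r0:Add3,r1:Add1,r2:4,r3:Add2
c8: CDB Add1=-23; issue SUB r2<-Add1 | r0:Add3,r1:-23,r2:Add1,r3:Add2
c9: CDB Add3=-28; issue ADD r2<-Add3 | r0:-28,r1:-23,r2:Add3,r3:Add2
c10: - | r0:-28,r1:-23,r2:Add3,r3:Add2
c11: CDB Add2=-27 | r0:-28,r1:-23,r2:Add3,r3:-27
c12: - | r0:-28,r1:-23,r2:Add3,r3:-27
c13: - | r0:-28,r1:-23,r2:Add3,r3:-27

STATUS = TAG Add3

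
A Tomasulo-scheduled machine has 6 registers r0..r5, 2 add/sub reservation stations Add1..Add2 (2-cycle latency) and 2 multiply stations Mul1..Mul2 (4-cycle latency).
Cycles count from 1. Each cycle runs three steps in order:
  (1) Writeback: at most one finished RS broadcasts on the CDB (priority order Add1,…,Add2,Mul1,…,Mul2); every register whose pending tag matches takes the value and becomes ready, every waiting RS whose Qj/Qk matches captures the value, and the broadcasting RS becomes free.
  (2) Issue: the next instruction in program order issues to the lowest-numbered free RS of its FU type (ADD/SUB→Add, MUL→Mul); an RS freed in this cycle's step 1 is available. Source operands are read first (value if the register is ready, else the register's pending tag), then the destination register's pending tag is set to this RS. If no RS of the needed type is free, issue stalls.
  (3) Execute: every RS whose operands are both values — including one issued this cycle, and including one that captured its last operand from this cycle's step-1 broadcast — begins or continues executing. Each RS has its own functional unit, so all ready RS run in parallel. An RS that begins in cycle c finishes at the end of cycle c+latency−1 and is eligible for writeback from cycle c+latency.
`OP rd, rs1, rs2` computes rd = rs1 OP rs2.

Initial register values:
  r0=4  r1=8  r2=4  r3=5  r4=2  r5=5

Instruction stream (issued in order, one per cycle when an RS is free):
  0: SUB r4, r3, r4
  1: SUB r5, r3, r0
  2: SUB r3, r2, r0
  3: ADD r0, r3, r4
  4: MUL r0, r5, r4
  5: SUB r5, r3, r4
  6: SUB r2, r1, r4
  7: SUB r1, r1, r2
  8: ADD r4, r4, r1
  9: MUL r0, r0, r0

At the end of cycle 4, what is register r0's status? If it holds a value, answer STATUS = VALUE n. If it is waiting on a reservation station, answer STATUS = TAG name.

  c1: issue SUB r4<-Add1  regs: r0:4,r1:8,r2:4,r3:5,r4:Add1,r5:5
  c2: issue SUB r5<-Add2  regs: r0:4,r1:8,r2:4,r3:5,r4:Add1,r5:Add2
  c3: CDB Add1=3; issue SUB r3<-Add1  regs: r0:4,r1:8,r2:4,r3:Add1,r4:3,r5:Add2
  c4: CDB Add2=1; issue ADD r0<-Add2  regs: r0:Add2,r1:8,r2:4,r3:Add1,r4:3,r5:1

STATUS = TAG Add2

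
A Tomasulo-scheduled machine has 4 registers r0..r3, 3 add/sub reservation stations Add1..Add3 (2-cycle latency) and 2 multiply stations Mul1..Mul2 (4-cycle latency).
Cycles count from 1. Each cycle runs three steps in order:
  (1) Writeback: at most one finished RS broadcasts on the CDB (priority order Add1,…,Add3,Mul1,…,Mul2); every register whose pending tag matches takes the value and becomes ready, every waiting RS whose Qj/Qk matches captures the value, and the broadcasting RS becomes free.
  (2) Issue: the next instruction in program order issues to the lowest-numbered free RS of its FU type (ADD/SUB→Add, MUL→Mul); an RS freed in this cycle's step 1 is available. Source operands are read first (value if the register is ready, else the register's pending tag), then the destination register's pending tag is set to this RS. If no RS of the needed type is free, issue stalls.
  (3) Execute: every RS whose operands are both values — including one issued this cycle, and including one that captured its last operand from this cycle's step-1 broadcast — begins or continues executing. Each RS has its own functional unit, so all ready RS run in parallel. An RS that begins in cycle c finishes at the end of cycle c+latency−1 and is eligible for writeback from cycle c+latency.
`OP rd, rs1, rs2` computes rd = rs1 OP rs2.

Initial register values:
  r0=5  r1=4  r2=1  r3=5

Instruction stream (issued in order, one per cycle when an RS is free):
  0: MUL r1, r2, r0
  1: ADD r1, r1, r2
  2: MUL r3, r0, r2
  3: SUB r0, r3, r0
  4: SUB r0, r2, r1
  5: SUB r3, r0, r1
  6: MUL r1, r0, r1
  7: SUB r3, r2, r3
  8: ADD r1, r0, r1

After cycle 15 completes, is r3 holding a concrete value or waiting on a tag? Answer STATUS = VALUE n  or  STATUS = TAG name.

c1: issue MUL r1<-Mul1 | r0:5,r1:Mul1,r2:1,r3:5
c2: issue ADD r1<-Add1 | r0:5,r1:Add1,r2:1,r3:5
c3: issue MUL r3<-Mul2 | r0:5,r1:Add1,r2:1,r3:Mul2
c4: issue SUB r0<-Add2 | r0:Add2,r1:Add1,r2:1,r3:Mul2
c5: CDB Mul1=5; issue SUB r0<-Add3 | r0:Add3,r1:Add1,r2:1,r3:Mul2
c6: stall | r0:Add3,r1:Add1,r2:1,r3:Mul2
c7: CDB Add1=6; issue SUB r3<-Add1 | r0:Add3,r1:6,r2:1,r3:Add1
c8: CDB Mul2=5; issue MUL r1<-Mul1 | r0:Add3,r1:Mul1,r2:1,r3:Add1
c9: CDB Add3=-5; issue SUB r3<-Add3 | r0:-5,r1:Mul1,r2:1,r3:Add3
c10: CDB Add2=0; issue ADD r1<-Add2 | r0:-5,r1:Add2,r2:1,r3:Add3
c11: CDB Add1=-11 | r0:-5,r1:Add2,r2:1,r3:Add3
c12: - | r0:-5,r1:Add2,r2:1,r3:Add3
c13: CDB Add3=12 | r0:-5,r1:Add2,r2:1,r3:12
c14: CDB Mul1=-30 | r0:-5,r1:Add2,r2:1,r3:12
c15: - | r0:-5,r1:Add2,r2:1,r3:12

STATUS = VALUE 12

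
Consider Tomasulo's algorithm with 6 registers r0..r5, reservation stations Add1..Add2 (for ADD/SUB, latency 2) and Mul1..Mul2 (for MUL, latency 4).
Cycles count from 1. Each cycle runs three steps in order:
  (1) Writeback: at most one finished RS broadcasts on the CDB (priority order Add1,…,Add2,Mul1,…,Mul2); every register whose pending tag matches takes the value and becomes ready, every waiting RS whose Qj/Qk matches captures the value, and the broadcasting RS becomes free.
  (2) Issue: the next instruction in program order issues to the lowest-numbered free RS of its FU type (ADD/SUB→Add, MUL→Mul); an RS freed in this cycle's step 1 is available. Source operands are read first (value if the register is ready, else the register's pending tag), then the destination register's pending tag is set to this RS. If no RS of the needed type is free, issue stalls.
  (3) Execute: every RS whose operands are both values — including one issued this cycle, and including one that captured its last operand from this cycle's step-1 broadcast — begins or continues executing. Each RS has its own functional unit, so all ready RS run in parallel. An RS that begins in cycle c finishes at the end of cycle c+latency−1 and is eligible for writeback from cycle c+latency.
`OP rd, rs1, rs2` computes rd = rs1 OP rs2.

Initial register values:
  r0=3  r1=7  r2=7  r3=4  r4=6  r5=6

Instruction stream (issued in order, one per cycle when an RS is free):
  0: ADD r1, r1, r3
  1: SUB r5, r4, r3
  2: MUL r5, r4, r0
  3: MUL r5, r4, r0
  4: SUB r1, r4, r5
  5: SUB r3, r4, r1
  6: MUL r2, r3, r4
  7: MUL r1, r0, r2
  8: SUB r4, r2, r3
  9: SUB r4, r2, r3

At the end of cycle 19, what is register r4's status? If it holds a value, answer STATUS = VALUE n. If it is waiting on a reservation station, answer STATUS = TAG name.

cycle 1: issue ADD r1<-Add1 // r0:3,r1:Add1,r2:7,r3:4,r4:6,r5:6
cycle 2: issue SUB r5<-Add2 // r0:3,r1:Add1,r2:7,r3:4,r4:6,r5:Add2
cycle 3: CDB Add1=11; issue MUL r5<-Mul1 // r0:3,r1:11,r2:7,r3:4,r4:6,r5:Mul1
cycle 4: CDB Add2=2; issue MUL r5<-Mul2 // r0:3,r1:11,r2:7,r3:4,r4:6,r5:Mul2
cycle 5: issue SUB r1<-Add1 // r0:3,r1:Add1,r2:7,r3:4,r4:6,r5:Mul2
cycle 6: issue SUB r3<-Add2 // r0:3,r1:Add1,r2:7,r3:Add2,r4:6,r5:Mul2
cycle 7: CDB Mul1=18; issue MUL r2<-Mul1 // r0:3,r1:Add1,r2:Mul1,r3:Add2,r4:6,r5:Mul2
cycle 8: CDB Mul2=18; issue MUL r1<-Mul2 // r0:3,r1:Mul2,r2:Mul1,r3:Add2,r4:6,r5:18
cycle 9: stall // r0:3,r1:Mul2,r2:Mul1,r3:Add2,r4:6,r5:18
cycle 10: CDB Add1=-12; issue SUB r4<-Add1 // r0:3,r1:Mul2,r2:Mul1,r3:Add2,r4:Add1,r5:18
cycle 11: stall // r0:3,r1:Mul2,r2:Mul1,r3:Add2,r4:Add1,r5:18
cycle 12: CDB Add2=18; issue SUB r4<-Add2 // r0:3,r1:Mul2,r2:Mul1,r3:18,r4:Add2,r5:18
cycle 13: - // r0:3,r1:Mul2,r2:Mul1,r3:18,r4:Add2,r5:18
cycle 14: - // r0:3,r1:Mul2,r2:Mul1,r3:18,r4:Add2,r5:18
cycle 15: - // r0:3,r1:Mul2,r2:Mul1,r3:18,r4:Add2,r5:18
cycle 16: CDB Mul1=108 // r0:3,r1:Mul2,r2:108,r3:18,r4:Add2,r5:18
cycle 17: - // r0:3,r1:Mul2,r2:108,r3:18,r4:Add2,r5:18
cycle 18: CDB Add1=90 // r0:3,r1:Mul2,r2:108,r3:18,r4:Add2,r5:18
cycle 19: CDB Add2=90 // r0:3,r1:Mul2,r2:108,r3:18,r4:90,r5:18

STATUS = VALUE 90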